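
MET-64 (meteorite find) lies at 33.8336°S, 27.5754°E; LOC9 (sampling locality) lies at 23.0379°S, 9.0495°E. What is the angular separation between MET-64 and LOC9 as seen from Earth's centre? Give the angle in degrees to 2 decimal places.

19.49°

Δφ = 10.7957°,  Δλ = -18.5259°
a = sin²(Δφ/2) + cos φ₁ cos φ₂ sin²(Δλ/2) = 0.028655
c = 2·arcsin(√a) = 0.340195 rad = 19.4917°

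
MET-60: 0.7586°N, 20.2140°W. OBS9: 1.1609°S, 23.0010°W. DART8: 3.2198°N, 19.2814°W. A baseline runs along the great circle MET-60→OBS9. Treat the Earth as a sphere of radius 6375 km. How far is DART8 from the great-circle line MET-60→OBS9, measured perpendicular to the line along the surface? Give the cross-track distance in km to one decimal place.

166.7 km

δ₁₃ = central angle MET-60→DART8 = 0.045933 rad  (haversine)
θ₁₃ = bearing MET-60→DART8 = 20.727°,  θ₁₂ = bearing MET-60→OBS9 = 235.445°
dₓₜ = R·arcsin(sin δ₁₃ · sin(θ₁₃ − θ₁₂)) = 6375·arcsin(0.04592·sin(-214.718°)) = 166.732 km
|dₓₜ| = 166.732 km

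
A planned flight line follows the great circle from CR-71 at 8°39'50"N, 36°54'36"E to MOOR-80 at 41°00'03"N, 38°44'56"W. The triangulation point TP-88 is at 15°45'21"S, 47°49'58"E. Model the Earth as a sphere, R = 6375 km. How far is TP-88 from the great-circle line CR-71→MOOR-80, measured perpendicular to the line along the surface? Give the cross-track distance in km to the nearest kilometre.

1253 km

CR-71: φ = +8.66389°, λ = +36.91000°
MOOR-80: φ = +41.00083°, λ = -38.74889°
TP-88: φ = -15.75583°, λ = +47.83278°
δ₁₃ = central angle CR-71→TP-88 = 0.466152 rad  (haversine)
θ₁₃ = bearing CR-71→TP-88 = 156.062°,  θ₁₂ = bearing CR-71→MOOR-80 = 310.315°
dₓₜ = R·arcsin(sin δ₁₃ · sin(θ₁₃ − θ₁₂)) = 6375·arcsin(0.44945·sin(-154.254°)) = -1252.679 km
|dₓₜ| = 1252.679 km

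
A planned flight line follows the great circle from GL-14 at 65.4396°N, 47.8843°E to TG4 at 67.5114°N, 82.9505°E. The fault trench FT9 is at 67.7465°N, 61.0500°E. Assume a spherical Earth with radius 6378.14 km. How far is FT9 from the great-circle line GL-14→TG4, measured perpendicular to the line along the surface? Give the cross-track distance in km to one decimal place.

60.0 km

δ₁₃ = central angle GL-14→FT9 = 0.099519 rad  (haversine)
θ₁₃ = bearing GL-14→FT9 = 60.247°,  θ₁₂ = bearing GL-14→TG4 = 65.684°
dₓₜ = R·arcsin(sin δ₁₃ · sin(θ₁₃ − θ₁₂)) = 6378.14·arcsin(0.09935·sin(-5.437°)) = -60.040 km
|dₓₜ| = 60.040 km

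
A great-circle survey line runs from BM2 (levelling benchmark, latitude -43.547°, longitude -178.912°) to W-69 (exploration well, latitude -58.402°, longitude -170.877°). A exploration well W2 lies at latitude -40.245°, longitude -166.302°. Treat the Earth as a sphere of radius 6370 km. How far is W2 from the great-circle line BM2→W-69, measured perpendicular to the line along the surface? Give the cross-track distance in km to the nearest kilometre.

δ₁₃ = central angle BM2→W2 = 0.173452 rad  (haversine)
θ₁₃ = bearing BM2→W2 = 74.915°,  θ₁₂ = bearing BM2→W-69 = 164.264°
dₓₜ = R·arcsin(sin δ₁₃ · sin(θ₁₃ − θ₁₂)) = 6370·arcsin(0.17258·sin(-89.348°)) = -1104.814 km
|dₓₜ| = 1104.814 km

1105 km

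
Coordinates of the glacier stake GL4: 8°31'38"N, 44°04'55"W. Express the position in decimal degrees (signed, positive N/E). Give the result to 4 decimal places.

lat: 8.5272° N → +8.5272°
lon: 44.0819° W → -44.0819°

+8.5272°, -44.0819°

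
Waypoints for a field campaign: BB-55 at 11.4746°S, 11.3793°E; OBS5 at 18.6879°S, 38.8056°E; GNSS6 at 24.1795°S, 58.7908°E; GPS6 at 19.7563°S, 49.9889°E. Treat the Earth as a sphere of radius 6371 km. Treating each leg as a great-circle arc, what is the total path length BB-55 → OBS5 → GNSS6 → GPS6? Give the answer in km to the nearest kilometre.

BB-55→OBS5: c = 0.478377 rad, d = 3047.74 km
OBS5→GNSS6: c = 0.338148 rad, d = 2154.34 km
GNSS6→GPS6: c = 0.161976 rad, d = 1031.95 km
Total = 3047.74 + 2154.34 + 1031.95 = 6234.03 km

6234 km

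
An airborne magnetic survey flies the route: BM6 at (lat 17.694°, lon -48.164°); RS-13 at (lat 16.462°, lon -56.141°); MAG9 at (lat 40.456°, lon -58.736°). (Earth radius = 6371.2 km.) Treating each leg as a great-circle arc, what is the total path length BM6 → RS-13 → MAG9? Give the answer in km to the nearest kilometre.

BM6→RS-13: c = 0.134799 rad, d = 858.83 km
RS-13→MAG9: c = 0.420611 rad, d = 2679.80 km
Total = 858.83 + 2679.80 = 3538.63 km

3539 km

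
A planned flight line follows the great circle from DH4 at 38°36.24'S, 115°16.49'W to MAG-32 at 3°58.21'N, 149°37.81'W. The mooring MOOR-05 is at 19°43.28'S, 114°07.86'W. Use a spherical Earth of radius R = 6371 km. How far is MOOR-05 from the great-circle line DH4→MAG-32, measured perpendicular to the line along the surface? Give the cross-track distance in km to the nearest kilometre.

DH4: φ = -38.60400°, λ = -115.27483°
MAG-32: φ = +3.97017°, λ = -149.63017°
MOOR-05: φ = -19.72133°, λ = -114.13100°
δ₁₃ = central angle DH4→MOOR-05 = 0.330017 rad  (haversine)
θ₁₃ = bearing DH4→MOOR-05 = 3.324°,  θ₁₂ = bearing DH4→MAG-32 = 315.253°
dₓₜ = R·arcsin(sin δ₁₃ · sin(θ₁₃ − θ₁₂)) = 6371·arcsin(0.32406·sin(-311.929°)) = 1551.287 km
|dₓₜ| = 1551.287 km

1551 km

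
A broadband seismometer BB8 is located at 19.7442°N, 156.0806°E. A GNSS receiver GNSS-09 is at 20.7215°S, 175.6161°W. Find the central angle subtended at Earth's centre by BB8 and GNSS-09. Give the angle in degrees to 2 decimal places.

49.04°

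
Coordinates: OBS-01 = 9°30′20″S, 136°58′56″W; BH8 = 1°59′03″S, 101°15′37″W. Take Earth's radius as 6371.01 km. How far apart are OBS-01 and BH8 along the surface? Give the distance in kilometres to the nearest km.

OBS-01: φ = -9.50556°, λ = -136.98222°
BH8: φ = -1.98417°, λ = -101.26028°
Δφ = 7.5214°,  Δλ = 35.7219°
a = sin²(Δφ/2) + cos φ₁ cos φ₂ sin²(Δλ/2) = 0.097025
c = 2·arcsin(√a) = 0.633517 rad = 36.2978°
d = R·c = 6371.01 × 0.633517 = 4036.1 km

4036 km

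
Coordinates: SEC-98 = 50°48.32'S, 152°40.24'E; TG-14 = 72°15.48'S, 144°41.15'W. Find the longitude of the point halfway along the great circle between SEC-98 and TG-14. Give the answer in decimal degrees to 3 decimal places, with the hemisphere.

SEC-98: φ = -50.80533°, λ = +152.67067°
TG-14: φ = -72.25800°, λ = -144.68583°
Bx = cos φ₂ cos Δλ = 0.140032,  By = cos φ₂ sin Δλ = 0.270652
φₘ = atan2(sin φ₁ + sin φ₂, √((cos φ₁ + Bx)² + By²)) = -64.65934°
λₘ = λ₁ + atan2(By, cos φ₁ + Bx) = 171.99082°

171.991°E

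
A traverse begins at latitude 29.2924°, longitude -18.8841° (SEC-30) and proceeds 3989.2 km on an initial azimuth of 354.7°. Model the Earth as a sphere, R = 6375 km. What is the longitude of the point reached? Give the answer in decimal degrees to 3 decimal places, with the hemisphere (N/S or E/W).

26.198°W

δ = d/R = 3989.2/6375 = 0.625757 rad
φ₂ = arcsin(sin φ₁ cos δ + cos φ₁ sin δ cos θ)
   = arcsin(0.48927·0.81052 + 0.87213·0.58571·0.99572) = 64.84957°
λ₂ = λ₁ + atan2(sin θ sin δ cos φ₁, cos δ − sin φ₁ sin φ₂) = -26.19776°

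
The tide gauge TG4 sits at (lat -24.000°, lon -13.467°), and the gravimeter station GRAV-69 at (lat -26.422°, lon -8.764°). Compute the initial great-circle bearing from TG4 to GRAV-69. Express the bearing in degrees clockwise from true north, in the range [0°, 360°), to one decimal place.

120.6°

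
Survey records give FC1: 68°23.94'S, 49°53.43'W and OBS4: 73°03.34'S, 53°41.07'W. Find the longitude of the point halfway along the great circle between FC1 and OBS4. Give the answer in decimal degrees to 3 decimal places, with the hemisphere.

FC1: φ = -68.39900°, λ = -49.89050°
OBS4: φ = -73.05567°, λ = -53.68450°
Bx = cos φ₂ cos Δλ = 0.290804,  By = cos φ₂ sin Δλ = -0.019285
φₘ = atan2(sin φ₁ + sin φ₂, √((cos φ₁ + Bx)² + By²)) = -70.73699°
λₘ = λ₁ + atan2(By, cos φ₁ + Bx) = -51.56683°

51.567°W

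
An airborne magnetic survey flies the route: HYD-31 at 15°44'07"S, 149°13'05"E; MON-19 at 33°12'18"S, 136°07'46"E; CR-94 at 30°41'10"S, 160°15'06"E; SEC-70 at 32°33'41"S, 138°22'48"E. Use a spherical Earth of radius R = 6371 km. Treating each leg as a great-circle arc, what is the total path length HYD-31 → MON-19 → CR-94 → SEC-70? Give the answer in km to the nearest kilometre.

HYD-31: φ = -15.73528°, λ = +149.21806°
MON-19: φ = -33.20500°, λ = +136.12944°
CR-94: φ = -30.68611°, λ = +160.25167°
SEC-70: φ = -32.56139°, λ = +138.38000°
HYD-31→MON-19: c = 0.368265 rad, d = 2346.22 km
MON-19→CR-94: c = 0.359141 rad, d = 2288.09 km
CR-94→SEC-70: c = 0.326116 rad, d = 2077.69 km
Total = 2346.22 + 2288.09 + 2077.69 = 6711.99 km

6712 km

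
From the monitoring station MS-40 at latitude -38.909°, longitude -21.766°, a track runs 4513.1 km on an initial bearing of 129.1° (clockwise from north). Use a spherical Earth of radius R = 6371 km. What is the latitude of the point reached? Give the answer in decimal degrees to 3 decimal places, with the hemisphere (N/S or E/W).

δ = d/R = 4513.1/6371 = 0.708382 rad
φ₂ = arcsin(sin φ₁ cos δ + cos φ₁ sin δ cos θ)
   = arcsin(-0.62809·0.75942 + 0.77814·0.65061·-0.63068) = -52.77510°
λ₂ = λ₁ + atan2(sin θ sin δ cos φ₁, cos δ − sin φ₁ sin φ₂) = 34.81043°

52.775°S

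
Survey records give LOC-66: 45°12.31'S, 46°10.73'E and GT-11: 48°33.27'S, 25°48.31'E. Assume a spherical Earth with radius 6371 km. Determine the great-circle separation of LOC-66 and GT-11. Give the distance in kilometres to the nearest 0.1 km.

LOC-66: φ = -45.20517°, λ = +46.17883°
GT-11: φ = -48.55450°, λ = +25.80517°
Δφ = -3.3493°,  Δλ = -20.3737°
a = sin²(Δφ/2) + cos φ₁ cos φ₂ sin²(Δλ/2) = 0.015441
c = 2·arcsin(√a) = 0.249170 rad = 14.2764°
d = R·c = 6371 × 0.249170 = 1587.5 km

1587.5 km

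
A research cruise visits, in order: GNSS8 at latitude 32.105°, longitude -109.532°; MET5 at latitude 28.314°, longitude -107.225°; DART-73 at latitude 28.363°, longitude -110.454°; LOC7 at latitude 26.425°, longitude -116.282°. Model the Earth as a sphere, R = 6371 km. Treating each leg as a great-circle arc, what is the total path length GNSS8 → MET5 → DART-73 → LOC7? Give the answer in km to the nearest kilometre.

1407 km

GNSS8→MET5: c = 0.074751 rad, d = 476.24 km
MET5→DART-73: c = 0.049609 rad, d = 316.06 km
DART-73→LOC7: c = 0.096423 rad, d = 614.31 km
Total = 476.24 + 316.06 + 614.31 = 1406.61 km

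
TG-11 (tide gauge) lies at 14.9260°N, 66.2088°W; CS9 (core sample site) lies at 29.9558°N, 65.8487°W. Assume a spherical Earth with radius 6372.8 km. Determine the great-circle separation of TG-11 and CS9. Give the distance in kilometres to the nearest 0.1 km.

1672.1 km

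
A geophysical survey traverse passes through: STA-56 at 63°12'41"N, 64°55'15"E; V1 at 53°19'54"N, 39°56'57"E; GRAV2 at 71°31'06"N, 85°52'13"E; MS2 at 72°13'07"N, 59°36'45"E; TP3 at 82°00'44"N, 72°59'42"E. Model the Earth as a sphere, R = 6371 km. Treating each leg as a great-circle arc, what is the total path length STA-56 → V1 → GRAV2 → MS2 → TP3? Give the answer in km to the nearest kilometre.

6826 km

STA-56: φ = +63.21139°, λ = +64.92083°
V1: φ = +53.33167°, λ = +39.94917°
GRAV2: φ = +71.51833°, λ = +85.87028°
MS2: φ = +72.21861°, λ = +59.61250°
TP3: φ = +82.01222°, λ = +72.99500°
STA-56→V1: c = 0.283762 rad, d = 1807.85 km
V1→GRAV2: c = 0.468097 rad, d = 2982.24 km
GRAV2→MS2: c = 0.141993 rad, d = 904.63 km
MS2→TP3: c = 0.177577 rad, d = 1131.34 km
Total = 1807.85 + 2982.24 + 904.63 + 1131.34 = 6826.07 km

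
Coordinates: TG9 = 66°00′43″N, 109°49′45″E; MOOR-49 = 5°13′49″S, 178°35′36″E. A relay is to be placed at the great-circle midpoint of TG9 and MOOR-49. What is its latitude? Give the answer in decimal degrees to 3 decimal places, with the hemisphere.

TG9: φ = +66.01194°, λ = +109.82917°
MOOR-49: φ = -5.23028°, λ = +178.59333°
Bx = cos φ₂ cos Δλ = 0.360699,  By = cos φ₂ sin Δλ = 0.928217
φₘ = atan2(sin φ₁ + sin φ₂, √((cos φ₁ + Bx)² + By²)) = 34.33175°
λₘ = λ₁ + atan2(By, cos φ₁ + Bx) = 160.25270°

34.332°N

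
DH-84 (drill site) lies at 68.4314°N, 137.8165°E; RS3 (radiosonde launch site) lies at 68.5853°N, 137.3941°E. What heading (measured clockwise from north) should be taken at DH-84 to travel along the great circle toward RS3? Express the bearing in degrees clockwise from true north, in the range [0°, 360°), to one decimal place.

315.0°

Δλ = -0.4224°
y = sin Δλ · cos φ₂ = -0.002692
x = cos φ₁ sin φ₂ − sin φ₁ cos φ₂ cos Δλ = 0.002695
θ = atan2(y, x) = -44.9619° → 315.0381° (mod 360°)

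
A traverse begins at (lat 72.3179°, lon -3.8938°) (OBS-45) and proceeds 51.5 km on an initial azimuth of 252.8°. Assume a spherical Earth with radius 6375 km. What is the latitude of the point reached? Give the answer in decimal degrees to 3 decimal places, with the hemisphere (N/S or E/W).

72.176°N

δ = d/R = 51.5/6375 = 0.008078 rad
φ₂ = arcsin(sin φ₁ cos δ + cos φ₁ sin δ cos θ)
   = arcsin(0.95276·0.99997 + 0.30374·0.00808·-0.29571) = 72.17572°
λ₂ = λ₁ + atan2(sin θ sin δ cos φ₁, cos δ − sin φ₁ sin φ₂) = -5.33844°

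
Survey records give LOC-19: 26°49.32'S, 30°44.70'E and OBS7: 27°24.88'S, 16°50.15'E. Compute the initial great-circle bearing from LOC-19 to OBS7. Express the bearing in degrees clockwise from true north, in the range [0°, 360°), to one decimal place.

LOC-19: φ = -26.82200°, λ = +30.74500°
OBS7: φ = -27.41467°, λ = +16.83583°
Δλ = -13.9092°
y = sin Δλ · cos φ₂ = -0.213388
x = cos φ₁ sin φ₂ − sin φ₁ cos φ₂ cos Δλ = -0.022089
θ = atan2(y, x) = -95.9099° → 264.0901° (mod 360°)

264.1°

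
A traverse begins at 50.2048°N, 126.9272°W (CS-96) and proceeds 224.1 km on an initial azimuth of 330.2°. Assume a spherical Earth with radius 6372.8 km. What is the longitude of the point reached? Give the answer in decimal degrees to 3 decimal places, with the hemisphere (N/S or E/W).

δ = d/R = 224.1/6372.8 = 0.035165 rad
φ₂ = arcsin(sin φ₁ cos δ + cos φ₁ sin δ cos θ)
   = arcsin(0.76834·0.99938 + 0.64005·0.03516·0.86777) = 51.94219°
λ₂ = λ₁ + atan2(sin θ sin δ cos φ₁, cos δ − sin φ₁ sin φ₂) = -128.55138°

128.551°W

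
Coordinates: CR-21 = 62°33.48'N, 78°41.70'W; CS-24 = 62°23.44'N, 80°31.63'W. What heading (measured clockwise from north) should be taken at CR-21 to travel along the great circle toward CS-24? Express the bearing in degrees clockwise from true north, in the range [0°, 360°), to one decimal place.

259.6°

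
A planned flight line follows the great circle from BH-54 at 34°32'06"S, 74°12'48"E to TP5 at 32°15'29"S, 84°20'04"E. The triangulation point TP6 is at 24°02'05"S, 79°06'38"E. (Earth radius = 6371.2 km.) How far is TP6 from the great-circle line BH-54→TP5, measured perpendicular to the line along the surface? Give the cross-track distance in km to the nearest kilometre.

1022 km

BH-54: φ = -34.53500°, λ = +74.21333°
TP5: φ = -32.25806°, λ = +84.33444°
TP6: φ = -24.03472°, λ = +79.11056°
δ₁₃ = central angle BH-54→TP6 = 0.197768 rad  (haversine)
θ₁₃ = bearing BH-54→TP6 = 23.379°,  θ₁₂ = bearing BH-54→TP5 = 77.749°
dₓₜ = R·arcsin(sin δ₁₃ · sin(θ₁₃ − θ₁₂)) = 6371.2·arcsin(0.19648·sin(-54.369°)) = -1021.844 km
|dₓₜ| = 1021.844 km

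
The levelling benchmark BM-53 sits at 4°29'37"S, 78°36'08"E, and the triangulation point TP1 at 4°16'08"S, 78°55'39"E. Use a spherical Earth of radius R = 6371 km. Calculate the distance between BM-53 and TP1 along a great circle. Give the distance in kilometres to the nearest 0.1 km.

43.9 km

BM-53: φ = -4.49361°, λ = +78.60222°
TP1: φ = -4.26889°, λ = +78.92750°
Δφ = 0.2247°,  Δλ = 0.3253°
a = sin²(Δφ/2) + cos φ₁ cos φ₂ sin²(Δλ/2) = 0.000012
c = 2·arcsin(√a) = 0.006887 rad = 0.3946°
d = R·c = 6371 × 0.006887 = 43.9 km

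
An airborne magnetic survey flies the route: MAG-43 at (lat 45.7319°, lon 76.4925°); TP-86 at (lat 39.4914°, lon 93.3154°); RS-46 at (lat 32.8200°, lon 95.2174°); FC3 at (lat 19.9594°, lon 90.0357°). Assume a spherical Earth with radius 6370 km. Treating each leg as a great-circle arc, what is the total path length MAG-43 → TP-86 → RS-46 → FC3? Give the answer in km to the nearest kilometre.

3818 km

MAG-43→TP-86: c = 0.241329 rad, d = 1537.26 km
TP-86→RS-46: c = 0.119474 rad, d = 761.05 km
RS-46→FC3: c = 0.238530 rad, d = 1519.43 km
Total = 1537.26 + 761.05 + 1519.43 = 3817.75 km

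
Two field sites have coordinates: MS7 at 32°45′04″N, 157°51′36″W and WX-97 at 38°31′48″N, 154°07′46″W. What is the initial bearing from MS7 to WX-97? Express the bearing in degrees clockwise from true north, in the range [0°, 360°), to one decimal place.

MS7: φ = +32.75111°, λ = -157.86000°
WX-97: φ = +38.53000°, λ = -154.12944°
Δλ = 3.7306°
y = sin Δλ · cos φ₂ = 0.050899
x = cos φ₁ sin φ₂ − sin φ₁ cos φ₂ cos Δλ = 0.101586
θ = atan2(y, x) = 26.6127° → 26.6127° (mod 360°)

26.6°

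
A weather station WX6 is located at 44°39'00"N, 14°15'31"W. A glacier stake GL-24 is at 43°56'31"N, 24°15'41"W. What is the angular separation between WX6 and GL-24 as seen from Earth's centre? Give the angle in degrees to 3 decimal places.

7.190°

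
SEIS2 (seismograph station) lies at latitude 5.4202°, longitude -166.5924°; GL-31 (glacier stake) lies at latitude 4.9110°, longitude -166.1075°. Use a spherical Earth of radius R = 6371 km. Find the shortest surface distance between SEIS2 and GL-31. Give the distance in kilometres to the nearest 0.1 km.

Δφ = -0.5092°,  Δλ = 0.4849°
a = sin²(Δφ/2) + cos φ₁ cos φ₂ sin²(Δλ/2) = 0.000038
c = 2·arcsin(√a) = 0.012248 rad = 0.7018°
d = R·c = 6371 × 0.012248 = 78.0 km

78.0 km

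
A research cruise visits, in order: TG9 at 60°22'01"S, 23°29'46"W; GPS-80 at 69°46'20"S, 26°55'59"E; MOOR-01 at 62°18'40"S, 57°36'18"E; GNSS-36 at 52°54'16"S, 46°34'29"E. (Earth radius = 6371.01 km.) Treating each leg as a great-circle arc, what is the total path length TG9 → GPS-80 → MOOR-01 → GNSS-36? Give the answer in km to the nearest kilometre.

5312 km

TG9: φ = -60.36694°, λ = -23.49611°
GPS-80: φ = -69.77222°, λ = +26.93306°
MOOR-01: φ = -62.31111°, λ = +57.60500°
GNSS-36: φ = -52.90444°, λ = +46.57472°
TG9→GPS-80: c = 0.391060 rad, d = 2491.44 km
GPS-80→MOOR-01: c = 0.249415 rad, d = 1589.02 km
MOOR-01→GNSS-36: c = 0.193300 rad, d = 1231.52 km
Total = 2491.44 + 1589.02 + 1231.52 = 5311.99 km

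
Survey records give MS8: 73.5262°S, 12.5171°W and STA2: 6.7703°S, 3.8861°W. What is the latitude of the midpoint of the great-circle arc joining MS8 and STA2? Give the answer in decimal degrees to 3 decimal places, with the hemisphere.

40.204°S

Bx = cos φ₂ cos Δλ = 0.981781,  By = cos φ₂ sin Δλ = 0.149024
φₘ = atan2(sin φ₁ + sin φ₂, √((cos φ₁ + Bx)² + By²)) = -40.20362°
λₘ = λ₁ + atan2(By, cos φ₁ + Bx) = -5.80020°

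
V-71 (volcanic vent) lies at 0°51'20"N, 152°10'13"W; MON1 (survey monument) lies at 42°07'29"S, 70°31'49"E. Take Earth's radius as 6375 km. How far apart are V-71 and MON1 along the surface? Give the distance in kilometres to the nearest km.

13765 km

V-71: φ = +0.85556°, λ = -152.17028°
MON1: φ = -42.12472°, λ = +70.53028°
Δφ = -42.9803°,  Δλ = -137.2994°
a = sin²(Δφ/2) + cos φ₁ cos φ₂ sin²(Δλ/2) = 0.777513
c = 2·arcsin(√a) = 2.159191 rad = 123.7125°
d = R·c = 6375 × 2.159191 = 13764.8 km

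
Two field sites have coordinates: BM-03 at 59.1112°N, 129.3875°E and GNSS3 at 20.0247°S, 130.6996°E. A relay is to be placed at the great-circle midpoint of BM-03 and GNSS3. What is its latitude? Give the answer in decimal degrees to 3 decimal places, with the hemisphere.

19.544°N

Bx = cos φ₂ cos Δλ = 0.939299,  By = cos φ₂ sin Δλ = 0.021514
φₘ = atan2(sin φ₁ + sin φ₂, √((cos φ₁ + Bx)² + By²)) = 19.54433°
λₘ = λ₁ + atan2(By, cos φ₁ + Bx) = 130.23599°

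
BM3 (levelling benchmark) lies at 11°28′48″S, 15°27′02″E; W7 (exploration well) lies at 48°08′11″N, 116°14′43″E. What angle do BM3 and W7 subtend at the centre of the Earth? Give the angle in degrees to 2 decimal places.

BM3: φ = -11.48000°, λ = +15.45056°
W7: φ = +48.13639°, λ = +116.24528°
Δφ = 59.6164°,  Δλ = 100.7947°
a = sin²(Δφ/2) + cos φ₁ cos φ₂ sin²(Δλ/2) = 0.635356
c = 2·arcsin(√a) = 1.844928 rad = 105.7066°

105.71°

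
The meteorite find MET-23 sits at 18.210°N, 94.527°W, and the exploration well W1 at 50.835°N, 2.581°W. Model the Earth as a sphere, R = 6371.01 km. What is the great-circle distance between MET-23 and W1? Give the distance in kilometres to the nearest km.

Δφ = 32.6250°,  Δλ = 91.9460°
a = sin²(Δφ/2) + cos φ₁ cos φ₂ sin²(Δλ/2) = 0.389040
c = 2·arcsin(√a) = 1.347014 rad = 77.1782°
d = R·c = 6371.01 × 1.347014 = 8581.8 km

8582 km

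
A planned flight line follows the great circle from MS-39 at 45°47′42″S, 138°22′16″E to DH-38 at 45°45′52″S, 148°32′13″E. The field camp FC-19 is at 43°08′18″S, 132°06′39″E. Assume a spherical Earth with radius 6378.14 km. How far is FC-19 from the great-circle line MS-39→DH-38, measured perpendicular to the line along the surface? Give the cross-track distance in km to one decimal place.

245.2 km

MS-39: φ = -45.79500°, λ = +138.37111°
DH-38: φ = -45.76444°, λ = +148.53694°
FC-19: φ = -43.13833°, λ = +132.11083°
δ₁₃ = central angle MS-39→FC-19 = 0.090681 rad  (haversine)
θ₁₃ = bearing MS-39→FC-19 = 298.516°,  θ₁₂ = bearing MS-39→DH-38 = 93.401°
dₓₜ = R·arcsin(sin δ₁₃ · sin(θ₁₃ − θ₁₂)) = 6378.14·arcsin(0.09056·sin(205.115°)) = -245.204 km
|dₓₜ| = 245.204 km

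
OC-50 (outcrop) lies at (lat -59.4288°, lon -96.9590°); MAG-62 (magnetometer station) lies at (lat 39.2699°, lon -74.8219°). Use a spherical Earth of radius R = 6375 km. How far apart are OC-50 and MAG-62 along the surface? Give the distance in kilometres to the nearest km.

11169 km

Δφ = 98.6987°,  Δλ = 22.1371°
a = sin²(Δφ/2) + cos φ₁ cos φ₂ sin²(Δλ/2) = 0.590132
c = 2·arcsin(√a) = 1.752051 rad = 100.3851°
d = R·c = 6375 × 1.752051 = 11169.3 km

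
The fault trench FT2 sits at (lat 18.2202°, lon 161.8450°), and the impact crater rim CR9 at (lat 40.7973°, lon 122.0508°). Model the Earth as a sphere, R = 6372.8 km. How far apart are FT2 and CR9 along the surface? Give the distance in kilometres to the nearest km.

Δφ = 22.5771°,  Δλ = -39.7942°
a = sin²(Δφ/2) + cos φ₁ cos φ₂ sin²(Δλ/2) = 0.121605
c = 2·arcsin(√a) = 0.712408 rad = 40.8180°
d = R·c = 6372.8 × 0.712408 = 4540.0 km

4540 km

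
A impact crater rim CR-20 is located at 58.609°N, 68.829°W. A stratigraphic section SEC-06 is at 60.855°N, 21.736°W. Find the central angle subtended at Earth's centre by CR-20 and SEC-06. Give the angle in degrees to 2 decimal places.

23.33°

Δφ = 2.2460°,  Δλ = 47.0930°
a = sin²(Δφ/2) + cos φ₁ cos φ₂ sin²(Δλ/2) = 0.040870
c = 2·arcsin(√a) = 0.407131 rad = 23.3269°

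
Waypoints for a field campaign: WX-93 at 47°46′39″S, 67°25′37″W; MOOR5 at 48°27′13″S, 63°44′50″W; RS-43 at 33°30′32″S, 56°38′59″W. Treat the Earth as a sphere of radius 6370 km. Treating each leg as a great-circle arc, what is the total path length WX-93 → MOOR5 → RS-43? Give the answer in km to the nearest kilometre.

WX-93: φ = -47.77750°, λ = -67.42694°
MOOR5: φ = -48.45361°, λ = -63.74722°
RS-43: φ = -33.50889°, λ = -56.64972°
WX-93→MOOR5: c = 0.044467 rad, d = 283.25 km
MOOR5→RS-43: c = 0.276790 rad, d = 1763.15 km
Total = 283.25 + 1763.15 = 2046.40 km

2046 km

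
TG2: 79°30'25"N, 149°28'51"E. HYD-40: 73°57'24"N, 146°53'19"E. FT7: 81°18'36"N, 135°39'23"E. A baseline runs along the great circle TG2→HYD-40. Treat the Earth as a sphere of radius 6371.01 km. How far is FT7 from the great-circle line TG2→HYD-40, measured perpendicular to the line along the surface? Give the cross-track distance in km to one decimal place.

257.5 km

TG2: φ = +79.50694°, λ = +149.48083°
HYD-40: φ = +73.95667°, λ = +146.88861°
FT7: φ = +81.31000°, λ = +135.65639°
δ₁₃ = central angle TG2→FT7 = 0.050842 rad  (haversine)
θ₁₃ = bearing TG2→FT7 = 314.733°,  θ₁₂ = bearing TG2→HYD-40 = 187.385°
dₓₜ = R·arcsin(sin δ₁₃ · sin(θ₁₃ − θ₁₂)) = 6371.01·arcsin(0.05082·sin(127.349°)) = 257.459 km
|dₓₜ| = 257.459 km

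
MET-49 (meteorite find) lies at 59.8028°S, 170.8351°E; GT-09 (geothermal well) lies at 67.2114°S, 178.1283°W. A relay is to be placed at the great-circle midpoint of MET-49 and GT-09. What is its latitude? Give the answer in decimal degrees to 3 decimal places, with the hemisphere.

Bx = cos φ₂ cos Δλ = 0.380168,  By = cos φ₂ sin Δλ = 0.074149
φₘ = atan2(sin φ₁ + sin φ₂, √((cos φ₁ + Bx)² + By²)) = -63.61141°
λₘ = λ₁ + atan2(By, cos φ₁ + Bx) = 175.63442°

63.611°S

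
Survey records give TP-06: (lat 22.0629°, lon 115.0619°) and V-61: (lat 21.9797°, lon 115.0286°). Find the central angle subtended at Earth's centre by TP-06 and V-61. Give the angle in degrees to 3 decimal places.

0.089°

Δφ = -0.0832°,  Δλ = -0.0333°
a = sin²(Δφ/2) + cos φ₁ cos φ₂ sin²(Δλ/2) = 0.000001
c = 2·arcsin(√a) = 0.001549 rad = 0.0887°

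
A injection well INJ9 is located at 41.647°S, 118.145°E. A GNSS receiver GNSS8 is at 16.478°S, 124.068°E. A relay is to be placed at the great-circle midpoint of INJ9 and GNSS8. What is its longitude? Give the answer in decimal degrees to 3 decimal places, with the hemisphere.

121.474°E

Bx = cos φ₂ cos Δλ = 0.953809,  By = cos φ₂ sin Δλ = 0.098954
φₘ = atan2(sin φ₁ + sin φ₂, √((cos φ₁ + Bx)² + By²)) = -29.09452°
λₘ = λ₁ + atan2(By, cos φ₁ + Bx) = 121.47424°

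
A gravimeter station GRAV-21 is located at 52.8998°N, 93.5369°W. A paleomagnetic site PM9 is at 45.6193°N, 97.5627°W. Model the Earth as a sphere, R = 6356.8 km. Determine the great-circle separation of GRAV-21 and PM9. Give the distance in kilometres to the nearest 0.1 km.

858.4 km

Δφ = -7.2805°,  Δλ = -4.0258°
a = sin²(Δφ/2) + cos φ₁ cos φ₂ sin²(Δλ/2) = 0.004552
c = 2·arcsin(√a) = 0.135035 rad = 7.7369°
d = R·c = 6356.8 × 0.135035 = 858.4 km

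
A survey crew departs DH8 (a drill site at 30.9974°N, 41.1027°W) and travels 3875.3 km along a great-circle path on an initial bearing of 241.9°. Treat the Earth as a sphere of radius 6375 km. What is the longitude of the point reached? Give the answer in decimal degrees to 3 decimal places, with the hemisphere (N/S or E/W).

71.992°W

δ = d/R = 3875.3/6375 = 0.607890 rad
φ₂ = arcsin(sin φ₁ cos δ + cos φ₁ sin δ cos θ)
   = arcsin(0.51500·0.82085 + 0.85719·0.57114·-0.47101) = 11.07798°
λ₂ = λ₁ + atan2(sin θ sin δ cos φ₁, cos δ − sin φ₁ sin φ₂) = -71.99202°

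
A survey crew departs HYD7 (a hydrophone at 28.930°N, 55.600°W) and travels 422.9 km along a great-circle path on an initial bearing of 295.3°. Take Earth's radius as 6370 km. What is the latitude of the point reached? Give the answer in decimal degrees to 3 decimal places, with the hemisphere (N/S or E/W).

δ = d/R = 422.9/6370 = 0.066389 rad
φ₂ = arcsin(sin φ₁ cos δ + cos φ₁ sin δ cos θ)
   = arcsin(0.48374·0.99780 + 0.87521·0.06634·0.42736) = 30.49667°
λ₂ = λ₁ + atan2(sin θ sin δ cos φ₁, cos δ − sin φ₁ sin φ₂) = -59.59141°

30.497°N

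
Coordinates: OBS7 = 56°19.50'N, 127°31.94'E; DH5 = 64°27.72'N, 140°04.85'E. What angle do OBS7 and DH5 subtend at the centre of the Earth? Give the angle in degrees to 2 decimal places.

10.19°

OBS7: φ = +56.32500°, λ = +127.53233°
DH5: φ = +64.46200°, λ = +140.08083°
Δφ = 8.1370°,  Δλ = 12.5485°
a = sin²(Δφ/2) + cos φ₁ cos φ₂ sin²(Δλ/2) = 0.007889
c = 2·arcsin(√a) = 0.177873 rad = 10.1914°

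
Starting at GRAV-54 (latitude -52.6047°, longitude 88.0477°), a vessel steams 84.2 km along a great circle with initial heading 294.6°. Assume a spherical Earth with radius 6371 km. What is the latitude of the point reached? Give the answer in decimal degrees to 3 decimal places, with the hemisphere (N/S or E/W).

δ = d/R = 84.2/6371 = 0.013216 rad
φ₂ = arcsin(sin φ₁ cos δ + cos φ₁ sin δ cos θ)
   = arcsin(-0.79446·0.99991 + 0.60731·0.01322·0.41628) = -52.28412°
λ₂ = λ₁ + atan2(sin θ sin δ cos φ₁, cos δ − sin φ₁ sin φ₂) = 86.92219°

52.284°S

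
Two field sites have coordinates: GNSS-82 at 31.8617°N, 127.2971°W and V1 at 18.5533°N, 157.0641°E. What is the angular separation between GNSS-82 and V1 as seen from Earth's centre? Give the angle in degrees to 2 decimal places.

68.43°

Δφ = -13.3084°,  Δλ = -75.6388°
a = sin²(Δφ/2) + cos φ₁ cos φ₂ sin²(Δλ/2) = 0.316163
c = 2·arcsin(√a) = 1.194289 rad = 68.4277°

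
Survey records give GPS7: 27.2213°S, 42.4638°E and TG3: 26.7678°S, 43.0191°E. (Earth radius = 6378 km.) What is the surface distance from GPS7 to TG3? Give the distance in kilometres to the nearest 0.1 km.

Δφ = 0.4535°,  Δλ = 0.5553°
a = sin²(Δφ/2) + cos φ₁ cos φ₂ sin²(Δλ/2) = 0.000034
c = 2·arcsin(√a) = 0.011714 rad = 0.6712°
d = R·c = 6378 × 0.011714 = 74.7 km

74.7 km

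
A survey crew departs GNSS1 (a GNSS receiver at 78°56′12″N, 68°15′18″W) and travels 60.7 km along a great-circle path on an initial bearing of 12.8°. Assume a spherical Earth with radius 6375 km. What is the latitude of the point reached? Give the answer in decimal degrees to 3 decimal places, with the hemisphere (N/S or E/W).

GNSS1: φ = +78.93667°, λ = -68.25500°
δ = d/R = 60.7/6375 = 0.009522 rad
φ₂ = arcsin(sin φ₁ cos δ + cos φ₁ sin δ cos θ)
   = arcsin(0.98142·0.99995 + 0.19189·0.00952·0.97515) = 79.46797°
λ₂ = λ₁ + atan2(sin θ sin δ cos φ₁, cos δ − sin φ₁ sin φ₂) = -67.59376°

79.468°N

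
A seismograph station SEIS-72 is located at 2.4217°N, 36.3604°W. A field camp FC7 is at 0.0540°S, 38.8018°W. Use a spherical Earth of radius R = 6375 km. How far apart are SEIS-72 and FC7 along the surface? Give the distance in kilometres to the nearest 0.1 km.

Δφ = -2.4757°,  Δλ = -2.4414°
a = sin²(Δφ/2) + cos φ₁ cos φ₂ sin²(Δλ/2) = 0.000920
c = 2·arcsin(√a) = 0.060676 rad = 3.4765°
d = R·c = 6375 × 0.060676 = 386.8 km

386.8 km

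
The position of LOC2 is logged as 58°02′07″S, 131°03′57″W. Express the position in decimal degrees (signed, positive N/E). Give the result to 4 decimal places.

lat: 58.0353° S → -58.0353°
lon: 131.0658° W → -131.0658°

-58.0353°, -131.0658°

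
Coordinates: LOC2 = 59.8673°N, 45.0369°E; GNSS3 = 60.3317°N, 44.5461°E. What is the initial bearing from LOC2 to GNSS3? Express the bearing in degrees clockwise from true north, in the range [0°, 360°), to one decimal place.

332.4°

Δλ = -0.4908°
y = sin Δλ · cos φ₂ = -0.004240
x = cos φ₁ sin φ₂ − sin φ₁ cos φ₂ cos Δλ = 0.008121
θ = atan2(y, x) = -27.5692° → 332.4308° (mod 360°)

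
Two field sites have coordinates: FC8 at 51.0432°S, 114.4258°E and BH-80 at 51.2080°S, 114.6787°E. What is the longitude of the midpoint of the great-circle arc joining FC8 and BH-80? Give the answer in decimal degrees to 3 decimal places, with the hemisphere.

Bx = cos φ₂ cos Δλ = 0.626489,  By = cos φ₂ sin Δλ = 0.002765
φₘ = atan2(sin φ₁ + sin φ₂, √((cos φ₁ + Bx)² + By²)) = -51.12567°
λₘ = λ₁ + atan2(By, cos φ₁ + Bx) = 114.55202°

114.552°E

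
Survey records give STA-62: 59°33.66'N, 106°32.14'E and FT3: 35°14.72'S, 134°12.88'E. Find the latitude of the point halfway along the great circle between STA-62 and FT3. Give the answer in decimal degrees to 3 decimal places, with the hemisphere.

12.490°N

STA-62: φ = +59.56100°, λ = +106.53567°
FT3: φ = -35.24533°, λ = +134.21467°
Bx = cos φ₂ cos Δλ = 0.723230,  By = cos φ₂ sin Δλ = 0.379366
φₘ = atan2(sin φ₁ + sin φ₂, √((cos φ₁ + Bx)² + By²)) = 12.48991°
λₘ = λ₁ + atan2(By, cos φ₁ + Bx) = 123.67884°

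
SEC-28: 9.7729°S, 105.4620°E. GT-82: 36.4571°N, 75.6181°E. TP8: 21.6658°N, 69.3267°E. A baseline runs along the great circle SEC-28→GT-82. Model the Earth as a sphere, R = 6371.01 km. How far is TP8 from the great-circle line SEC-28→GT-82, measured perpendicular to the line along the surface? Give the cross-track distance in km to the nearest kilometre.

1502 km

δ₁₃ = central angle SEC-28→TP8 = 0.827103 rad  (haversine)
θ₁₃ = bearing SEC-28→TP8 = 311.872°,  θ₁₂ = bearing SEC-28→GT-82 = 330.381°
dₓₜ = R·arcsin(sin δ₁₃ · sin(θ₁₃ − θ₁₂)) = 6371.01·arcsin(0.73597·sin(-18.509°)) = -1502.369 km
|dₓₜ| = 1502.369 km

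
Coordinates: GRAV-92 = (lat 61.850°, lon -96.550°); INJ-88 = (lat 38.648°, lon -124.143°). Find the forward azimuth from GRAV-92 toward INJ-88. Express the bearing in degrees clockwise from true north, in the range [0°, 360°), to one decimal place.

Δλ = -27.5930°
y = sin Δλ · cos φ₂ = -0.361749
x = cos φ₁ sin φ₂ − sin φ₁ cos φ₂ cos Δλ = -0.315651
θ = atan2(y, x) = -131.1070° → 228.8930° (mod 360°)

228.9°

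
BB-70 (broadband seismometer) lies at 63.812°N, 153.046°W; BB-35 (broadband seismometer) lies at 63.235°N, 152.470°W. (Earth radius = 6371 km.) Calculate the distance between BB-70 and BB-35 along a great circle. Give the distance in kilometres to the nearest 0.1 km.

Δφ = -0.5770°,  Δλ = 0.5760°
a = sin²(Δφ/2) + cos φ₁ cos φ₂ sin²(Δλ/2) = 0.000030
c = 2·arcsin(√a) = 0.011023 rad = 0.6316°
d = R·c = 6371 × 0.011023 = 70.2 km

70.2 km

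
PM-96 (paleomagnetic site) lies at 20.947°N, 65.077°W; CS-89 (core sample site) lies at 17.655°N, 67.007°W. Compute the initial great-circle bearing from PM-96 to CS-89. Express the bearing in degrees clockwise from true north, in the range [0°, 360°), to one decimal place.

Δλ = -1.9300°
y = sin Δλ · cos φ₂ = -0.032092
x = cos φ₁ sin φ₂ − sin φ₁ cos φ₂ cos Δλ = -0.057231
θ = atan2(y, x) = -150.7187° → 209.2813° (mod 360°)

209.3°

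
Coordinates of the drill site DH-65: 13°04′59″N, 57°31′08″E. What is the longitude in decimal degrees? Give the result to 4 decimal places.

57.5189°E

57° + 31′/60 + 8″/3600 = 57 + 0.51667 + 0.00222 = 57.5189°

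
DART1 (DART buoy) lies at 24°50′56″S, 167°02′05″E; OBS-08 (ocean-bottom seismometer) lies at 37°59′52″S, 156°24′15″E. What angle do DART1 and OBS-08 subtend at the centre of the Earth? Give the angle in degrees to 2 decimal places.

15.95°

DART1: φ = -24.84889°, λ = +167.03472°
OBS-08: φ = -37.99778°, λ = +156.40417°
Δφ = -13.1489°,  Δλ = -10.6306°
a = sin²(Δφ/2) + cos φ₁ cos φ₂ sin²(Δλ/2) = 0.019245
c = 2·arcsin(√a) = 0.278353 rad = 15.9484°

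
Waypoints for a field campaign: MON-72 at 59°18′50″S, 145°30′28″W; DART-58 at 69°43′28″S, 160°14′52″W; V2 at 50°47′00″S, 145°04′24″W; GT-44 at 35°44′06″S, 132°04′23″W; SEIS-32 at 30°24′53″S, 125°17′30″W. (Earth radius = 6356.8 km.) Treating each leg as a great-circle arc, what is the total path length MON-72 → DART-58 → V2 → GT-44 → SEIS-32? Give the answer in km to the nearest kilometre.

6420 km

MON-72: φ = -59.31389°, λ = -145.50778°
DART-58: φ = -69.72444°, λ = -160.24778°
V2: φ = -50.78333°, λ = -145.07333°
GT-44: φ = -35.73500°, λ = -132.07306°
SEIS-32: φ = -30.41472°, λ = -125.29167°
MON-72→DART-58: c = 0.211495 rad, d = 1344.43 km
DART-58→V2: c = 0.353365 rad, d = 2246.27 km
V2→GT-44: c = 0.309280 rad, d = 1966.03 km
GT-44→SEIS-32: c = 0.135791 rad, d = 863.20 km
Total = 1344.43 + 2246.27 + 1966.03 + 863.20 = 6419.93 km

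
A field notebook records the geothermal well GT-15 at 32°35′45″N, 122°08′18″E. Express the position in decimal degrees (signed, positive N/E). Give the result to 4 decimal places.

+32.5958°, +122.1383°

lat: 32.5958° N → +32.5958°
lon: 122.1383° E → +122.1383°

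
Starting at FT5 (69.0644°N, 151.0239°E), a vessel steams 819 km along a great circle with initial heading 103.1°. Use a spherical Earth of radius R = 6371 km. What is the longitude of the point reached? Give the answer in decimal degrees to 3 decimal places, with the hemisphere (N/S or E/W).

δ = d/R = 819/6371 = 0.128551 rad
φ₂ = arcsin(sin φ₁ cos δ + cos φ₁ sin δ cos θ)
   = arcsin(0.93398·0.99175 + 0.35732·0.12820·-0.22665) = 66.33297°
λ₂ = λ₁ + atan2(sin θ sin δ cos φ₁, cos δ − sin φ₁ sin φ₂) = 169.14632°

169.146°E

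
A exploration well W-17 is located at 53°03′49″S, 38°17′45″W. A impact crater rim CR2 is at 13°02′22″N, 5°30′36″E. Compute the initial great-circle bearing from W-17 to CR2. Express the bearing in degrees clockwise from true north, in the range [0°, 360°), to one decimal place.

44.0°

W-17: φ = -53.06361°, λ = -38.29583°
CR2: φ = +13.03944°, λ = +5.51000°
Δλ = 43.8058°
y = sin Δλ · cos φ₂ = 0.674368
x = cos φ₁ sin φ₂ − sin φ₁ cos φ₂ cos Δλ = 0.697557
θ = atan2(y, x) = 44.0316° → 44.0316° (mod 360°)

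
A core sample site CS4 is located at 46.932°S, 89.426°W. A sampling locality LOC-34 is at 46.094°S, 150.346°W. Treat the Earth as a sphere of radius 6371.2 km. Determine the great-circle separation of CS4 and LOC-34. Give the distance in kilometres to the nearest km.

Δφ = 0.8380°,  Δλ = -60.9200°
a = sin²(Δφ/2) + cos φ₁ cos φ₂ sin²(Δλ/2) = 0.121749
c = 2·arcsin(√a) = 0.712849 rad = 40.8432°
d = R·c = 6371.2 × 0.712849 = 4541.7 km

4542 km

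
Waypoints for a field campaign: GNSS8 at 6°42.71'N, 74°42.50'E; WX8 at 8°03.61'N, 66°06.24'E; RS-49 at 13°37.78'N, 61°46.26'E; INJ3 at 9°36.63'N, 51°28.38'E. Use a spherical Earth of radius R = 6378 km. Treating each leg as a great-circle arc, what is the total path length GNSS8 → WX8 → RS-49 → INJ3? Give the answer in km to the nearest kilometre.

2950 km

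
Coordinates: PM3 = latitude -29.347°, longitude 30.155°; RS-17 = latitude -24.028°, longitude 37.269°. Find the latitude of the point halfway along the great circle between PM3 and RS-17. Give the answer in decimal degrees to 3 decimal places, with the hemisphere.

26.732°S

Bx = cos φ₂ cos Δλ = 0.906315,  By = cos φ₂ sin Δλ = 0.113112
φₘ = atan2(sin φ₁ + sin φ₂, √((cos φ₁ + Bx)² + By²)) = -26.73184°
λₘ = λ₁ + atan2(By, cos φ₁ + Bx) = 33.79516°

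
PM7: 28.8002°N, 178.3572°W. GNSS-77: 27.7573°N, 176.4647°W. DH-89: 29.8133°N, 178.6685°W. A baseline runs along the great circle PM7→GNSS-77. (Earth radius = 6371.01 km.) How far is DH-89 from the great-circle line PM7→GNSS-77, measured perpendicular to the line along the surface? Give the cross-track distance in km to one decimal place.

80.3 km

δ₁₃ = central angle PM7→DH-89 = 0.018306 rad  (haversine)
θ₁₃ = bearing PM7→DH-89 = 345.076°,  θ₁₂ = bearing PM7→GNSS-77 = 121.585°
dₓₜ = R·arcsin(sin δ₁₃ · sin(θ₁₃ − θ₁₂)) = 6371.01·arcsin(0.01830·sin(223.491°)) = -80.264 km
|dₓₜ| = 80.264 km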